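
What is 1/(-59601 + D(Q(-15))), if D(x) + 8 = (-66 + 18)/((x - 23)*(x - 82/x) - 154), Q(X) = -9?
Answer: -709/42262565 ≈ -1.6776e-5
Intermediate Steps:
D(x) = -8 - 48/(-154 + (-23 + x)*(x - 82/x)) (D(x) = -8 + (-66 + 18)/((x - 23)*(x - 82/x) - 154) = -8 - 48/((-23 + x)*(x - 82/x) - 154) = -8 - 48/(-154 + (-23 + x)*(x - 82/x)))
1/(-59601 + D(Q(-15))) = 1/(-59601 + 8*(-1886 - 1*(-9)**3 + 23*(-9)**2 + 230*(-9))/(1886 + (-9)**3 - 236*(-9) - 23*(-9)**2)) = 1/(-59601 + 8*(-1886 - 1*(-729) + 23*81 - 2070)/(1886 - 729 + 2124 - 23*81)) = 1/(-59601 + 8*(-1886 + 729 + 1863 - 2070)/(1886 - 729 + 2124 - 1863)) = 1/(-59601 + 8*(-1364)/1418) = 1/(-59601 + 8*(1/1418)*(-1364)) = 1/(-59601 - 5456/709) = 1/(-42262565/709) = -709/42262565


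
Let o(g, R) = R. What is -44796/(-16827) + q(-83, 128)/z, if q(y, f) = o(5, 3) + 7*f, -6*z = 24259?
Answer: 331980442/136068731 ≈ 2.4398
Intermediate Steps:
z = -24259/6 (z = -⅙*24259 = -24259/6 ≈ -4043.2)
q(y, f) = 3 + 7*f
-44796/(-16827) + q(-83, 128)/z = -44796/(-16827) + (3 + 7*128)/(-24259/6) = -44796*(-1/16827) + (3 + 896)*(-6/24259) = 14932/5609 + 899*(-6/24259) = 14932/5609 - 5394/24259 = 331980442/136068731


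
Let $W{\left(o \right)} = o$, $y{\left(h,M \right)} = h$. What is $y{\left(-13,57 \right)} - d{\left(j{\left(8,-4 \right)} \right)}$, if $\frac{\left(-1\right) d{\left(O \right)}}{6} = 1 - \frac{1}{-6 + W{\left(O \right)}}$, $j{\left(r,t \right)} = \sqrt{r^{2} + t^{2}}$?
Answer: $- \frac{86}{11} - \frac{6 \sqrt{5}}{11} \approx -9.0379$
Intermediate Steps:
$d{\left(O \right)} = -6 + \frac{6}{-6 + O}$ ($d{\left(O \right)} = - 6 \left(1 - \frac{1}{-6 + O}\right) = -6 + \frac{6}{-6 + O}$)
$y{\left(-13,57 \right)} - d{\left(j{\left(8,-4 \right)} \right)} = -13 - \frac{6 \left(7 - \sqrt{8^{2} + \left(-4\right)^{2}}\right)}{-6 + \sqrt{8^{2} + \left(-4\right)^{2}}} = -13 - \frac{6 \left(7 - \sqrt{64 + 16}\right)}{-6 + \sqrt{64 + 16}} = -13 - \frac{6 \left(7 - \sqrt{80}\right)}{-6 + \sqrt{80}} = -13 - \frac{6 \left(7 - 4 \sqrt{5}\right)}{-6 + 4 \sqrt{5}}$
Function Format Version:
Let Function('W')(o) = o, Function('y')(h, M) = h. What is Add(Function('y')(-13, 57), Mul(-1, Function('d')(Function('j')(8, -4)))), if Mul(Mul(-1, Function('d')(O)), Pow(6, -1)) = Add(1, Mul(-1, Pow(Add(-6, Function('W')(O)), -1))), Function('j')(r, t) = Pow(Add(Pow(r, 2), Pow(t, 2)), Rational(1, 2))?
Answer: Add(Rational(-86, 11), Mul(Rational(-6, 11), Pow(5, Rational(1, 2)))) ≈ -9.0379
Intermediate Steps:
Function('d')(O) = Add(-6, Mul(6, Pow(Add(-6, O), -1))) (Function('d')(O) = Mul(-6, Add(1, Mul(-1, Pow(Add(-6, O), -1)))) = Add(-6, Mul(6, Pow(Add(-6, O), -1))))
Add(Function('y')(-13, 57), Mul(-1, Function('d')(Function('j')(8, -4)))) = Add(-13, Mul(-1, Mul(6, Pow(Add(-6, Pow(Add(Pow(8, 2), Pow(-4, 2)), Rational(1, 2))), -1), Add(7, Mul(-1, Pow(Add(Pow(8, 2), Pow(-4, 2)), Rational(1, 2))))))) = Add(-13, Mul(-1, Mul(6, Pow(Add(-6, Pow(Add(64, 16), Rational(1, 2))), -1), Add(7, Mul(-1, Pow(Add(64, 16), Rational(1, 2))))))) = Add(-13, Mul(-1, Mul(6, Pow(Add(-6, Pow(80, Rational(1, 2))), -1), Add(7, Mul(-1, Pow(80, Rational(1, 2))))))) = Add(-13, Mul(-1, Mul(6, Pow(Add(-6, Mul(4, Pow(5, Rational(1, 2)))), -1), Add(7, Mul(-1, Mul(4, Pow(5, Rational(1, 2)))))))) = Add(-13, Mul(-1, Mul(6, Pow(Add(-6, Mul(4, Pow(5, Rational(1, 2)))), -1), Add(7, Mul(-4, Pow(5, Rational(1, 2))))))) = Add(-13, Mul(-6, Pow(Add(-6, Mul(4, Pow(5, Rational(1, 2)))), -1), Add(7, Mul(-4, Pow(5, Rational(1, 2))))))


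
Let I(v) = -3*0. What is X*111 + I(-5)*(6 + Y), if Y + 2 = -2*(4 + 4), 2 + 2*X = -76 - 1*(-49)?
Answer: -3219/2 ≈ -1609.5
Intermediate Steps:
I(v) = 0
X = -29/2 (X = -1 + (-76 - 1*(-49))/2 = -1 + (-76 + 49)/2 = -1 + (½)*(-27) = -1 - 27/2 = -29/2 ≈ -14.500)
Y = -18 (Y = -2 - 2*(4 + 4) = -2 - 2*8 = -2 - 16 = -18)
X*111 + I(-5)*(6 + Y) = -29/2*111 + 0*(6 - 18) = -3219/2 + 0*(-12) = -3219/2 + 0 = -3219/2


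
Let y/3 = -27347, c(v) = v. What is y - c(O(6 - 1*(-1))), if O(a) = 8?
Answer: -82049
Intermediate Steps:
y = -82041 (y = 3*(-27347) = -82041)
y - c(O(6 - 1*(-1))) = -82041 - 1*8 = -82041 - 8 = -82049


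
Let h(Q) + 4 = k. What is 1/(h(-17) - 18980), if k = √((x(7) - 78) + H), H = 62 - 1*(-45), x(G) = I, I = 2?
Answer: -18984/360392225 - √31/360392225 ≈ -5.2691e-5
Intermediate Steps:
x(G) = 2
H = 107 (H = 62 + 45 = 107)
k = √31 (k = √((2 - 78) + 107) = √(-76 + 107) = √31 ≈ 5.5678)
h(Q) = -4 + √31
1/(h(-17) - 18980) = 1/((-4 + √31) - 18980) = 1/(-18984 + √31)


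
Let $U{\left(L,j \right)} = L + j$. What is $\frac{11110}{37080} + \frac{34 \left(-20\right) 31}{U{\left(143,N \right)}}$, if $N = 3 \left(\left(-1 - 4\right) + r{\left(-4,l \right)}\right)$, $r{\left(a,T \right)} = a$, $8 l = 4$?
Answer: $- \frac{19508941}{107532} \approx -181.42$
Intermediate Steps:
$l = \frac{1}{2}$ ($l = \frac{1}{8} \cdot 4 = \frac{1}{2} \approx 0.5$)
$N = -27$ ($N = 3 \left(\left(-1 - 4\right) - 4\right) = 3 \left(-5 - 4\right) = 3 \left(-9\right) = -27$)
$\frac{11110}{37080} + \frac{34 \left(-20\right) 31}{U{\left(143,N \right)}} = \frac{11110}{37080} + \frac{34 \left(-20\right) 31}{143 - 27} = 11110 \cdot \frac{1}{37080} + \frac{\left(-680\right) 31}{116} = \frac{1111}{3708} - \frac{5270}{29} = - \frac{19508941}{107532}$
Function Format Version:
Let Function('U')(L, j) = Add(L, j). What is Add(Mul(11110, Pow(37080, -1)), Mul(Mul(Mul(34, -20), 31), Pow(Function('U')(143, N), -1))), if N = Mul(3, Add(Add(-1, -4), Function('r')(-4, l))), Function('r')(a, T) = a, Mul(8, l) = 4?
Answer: Rational(-19508941, 107532) ≈ -181.42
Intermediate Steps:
l = Rational(1, 2) (l = Mul(Rational(1, 8), 4) = Rational(1, 2) ≈ 0.50000)
N = -27 (N = Mul(3, Add(Add(-1, -4), -4)) = Mul(3, Add(-5, -4)) = Mul(3, -9) = -27)
Add(Mul(11110, Pow(37080, -1)), Mul(Mul(Mul(34, -20), 31), Pow(Function('U')(143, N), -1))) = Add(Mul(11110, Pow(37080, -1)), Mul(Mul(Mul(34, -20), 31), Pow(Add(143, -27), -1))) = Add(Mul(11110, Rational(1, 37080)), Mul(Mul(-680, 31), Pow(116, -1))) = Add(Rational(1111, 3708), Mul(-21080, Rational(1, 116))) = Add(Rational(1111, 3708), Rational(-5270, 29)) = Rational(-19508941, 107532)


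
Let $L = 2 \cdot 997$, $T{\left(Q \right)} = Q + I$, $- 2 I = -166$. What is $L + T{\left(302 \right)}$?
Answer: $2379$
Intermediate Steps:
$I = 83$ ($I = \left(- \frac{1}{2}\right) \left(-166\right) = 83$)
$T{\left(Q \right)} = 83 + Q$ ($T{\left(Q \right)} = Q + 83 = 83 + Q$)
$L = 1994$
$L + T{\left(302 \right)} = 1994 + \left(83 + 302\right) = 1994 + 385 = 2379$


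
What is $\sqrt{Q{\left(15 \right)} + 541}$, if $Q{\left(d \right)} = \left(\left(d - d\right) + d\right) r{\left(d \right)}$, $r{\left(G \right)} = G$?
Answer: $\sqrt{766} \approx 27.677$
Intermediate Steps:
$Q{\left(d \right)} = d^{2}$ ($Q{\left(d \right)} = \left(\left(d - d\right) + d\right) d = \left(0 + d\right) d = d d = d^{2}$)
$\sqrt{Q{\left(15 \right)} + 541} = \sqrt{15^{2} + 541} = \sqrt{225 + 541} = \sqrt{766}$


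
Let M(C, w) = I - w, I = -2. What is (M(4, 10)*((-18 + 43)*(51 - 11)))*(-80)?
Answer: 960000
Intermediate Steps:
M(C, w) = -2 - w
(M(4, 10)*((-18 + 43)*(51 - 11)))*(-80) = ((-2 - 1*10)*((-18 + 43)*(51 - 11)))*(-80) = ((-2 - 10)*(25*40))*(-80) = -12*1000*(-80) = -12000*(-80) = 960000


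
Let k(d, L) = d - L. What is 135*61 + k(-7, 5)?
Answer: 8223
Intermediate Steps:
135*61 + k(-7, 5) = 135*61 + (-7 - 1*5) = 8235 + (-7 - 5) = 8235 - 12 = 8223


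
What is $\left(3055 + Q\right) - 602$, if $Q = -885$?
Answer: $1568$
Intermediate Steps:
$\left(3055 + Q\right) - 602 = \left(3055 - 885\right) - 602 = 2170 - 602 = 1568$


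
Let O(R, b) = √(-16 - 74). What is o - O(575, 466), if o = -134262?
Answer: -134262 - 3*I*√10 ≈ -1.3426e+5 - 9.4868*I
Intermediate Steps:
O(R, b) = 3*I*√10 (O(R, b) = √(-90) = 3*I*√10)
o - O(575, 466) = -134262 - 3*I*√10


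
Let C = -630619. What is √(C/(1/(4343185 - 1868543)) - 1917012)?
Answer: 53*I*√555556490 ≈ 1.2492e+6*I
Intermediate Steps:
√(C/(1/(4343185 - 1868543)) - 1917012) = √(-630619/(1/(4343185 - 1868543)) - 1917012) = √(-630619/(1/2474642) - 1917012) = √(-630619/1/2474642 - 1917012) = √(-630619*2474642 - 1917012) = √(-1560556263398 - 1917012) = √(-1560558180410) = 53*I*√555556490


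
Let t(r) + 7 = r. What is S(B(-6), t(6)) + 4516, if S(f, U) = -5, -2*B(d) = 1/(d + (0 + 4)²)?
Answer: 4511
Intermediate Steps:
t(r) = -7 + r
B(d) = -1/(2*(16 + d)) (B(d) = -1/(2*(d + (0 + 4)²)) = -1/(2*(d + 4²)) = -1/(2*(d + 16)) = -1/(2*(16 + d)))
S(B(-6), t(6)) + 4516 = -5 + 4516 = 4511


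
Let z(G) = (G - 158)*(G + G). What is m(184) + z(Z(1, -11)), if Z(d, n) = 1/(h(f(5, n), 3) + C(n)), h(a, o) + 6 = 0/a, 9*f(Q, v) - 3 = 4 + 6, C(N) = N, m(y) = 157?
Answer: 50747/289 ≈ 175.60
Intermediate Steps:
f(Q, v) = 13/9 (f(Q, v) = 1/3 + (4 + 6)/9 = 1/3 + (1/9)*10 = 1/3 + 10/9 = 13/9)
h(a, o) = -6 (h(a, o) = -6 + 0/a = -6 + 0 = -6)
Z(d, n) = 1/(-6 + n)
z(G) = 2*G*(-158 + G) (z(G) = (-158 + G)*(2*G) = 2*G*(-158 + G))
m(184) + z(Z(1, -11)) = 157 + 2*(-158 + 1/(-6 - 11))/(-6 - 11) = 157 + 2*(-158 + 1/(-17))/(-17) = 157 + 2*(-1/17)*(-158 - 1/17) = 157 + 2*(-1/17)*(-2687/17) = 157 + 5374/289 = 50747/289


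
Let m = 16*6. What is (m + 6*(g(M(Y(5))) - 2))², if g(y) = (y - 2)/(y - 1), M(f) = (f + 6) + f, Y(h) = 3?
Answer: 968256/121 ≈ 8002.1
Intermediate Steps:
m = 96
M(f) = 6 + 2*f (M(f) = (6 + f) + f = 6 + 2*f)
g(y) = (-2 + y)/(-1 + y)
(m + 6*(g(M(Y(5))) - 2))² = (96 + 6*((-2 + (6 + 2*3))/(-1 + (6 + 2*3)) - 2))² = (96 + 6*((-2 + (6 + 6))/(-1 + (6 + 6)) - 2))² = (96 + 6*((-2 + 12)/(-1 + 12) - 2))² = (96 + 6*(10/11 - 2))² = (96 + 6*(-12/11))² = (96 - 72/11)² = (984/11)² = 968256/121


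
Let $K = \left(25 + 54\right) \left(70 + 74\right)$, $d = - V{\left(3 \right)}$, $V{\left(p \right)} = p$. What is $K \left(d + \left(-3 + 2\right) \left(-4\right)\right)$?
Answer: $11376$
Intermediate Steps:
$d = -3$ ($d = \left(-1\right) 3 = -3$)
$K = 11376$ ($K = 79 \cdot 144 = 11376$)
$K \left(d + \left(-3 + 2\right) \left(-4\right)\right) = 11376 \left(-3 + \left(-3 + 2\right) \left(-4\right)\right) = 11376 \left(-3 - -4\right) = 11376 \left(-3 + 4\right) = 11376 \cdot 1 = 11376$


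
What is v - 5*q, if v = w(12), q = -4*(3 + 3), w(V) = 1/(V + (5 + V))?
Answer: 3481/29 ≈ 120.03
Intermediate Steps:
w(V) = 1/(5 + 2*V)
q = -24 (q = -4*6 = -24)
v = 1/29 (v = 1/(5 + 2*12) = 1/(5 + 24) = 1/29 ≈ 0.034483)
v - 5*q = 1/29 - 5*(-24) = 1/29 + 120 = 3481/29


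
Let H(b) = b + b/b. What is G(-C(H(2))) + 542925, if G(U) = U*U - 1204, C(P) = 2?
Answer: 541725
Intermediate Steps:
H(b) = 1 + b (H(b) = b + 1 = 1 + b)
G(U) = -1204 + U² (G(U) = U² - 1204 = -1204 + U²)
G(-C(H(2))) + 542925 = (-1204 + (-1*2)²) + 542925 = (-1204 + (-2)²) + 542925 = (-1204 + 4) + 542925 = -1200 + 542925 = 541725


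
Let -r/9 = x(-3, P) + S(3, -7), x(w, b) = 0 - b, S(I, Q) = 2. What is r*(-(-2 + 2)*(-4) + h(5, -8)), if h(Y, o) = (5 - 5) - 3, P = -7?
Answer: 243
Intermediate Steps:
x(w, b) = -b
h(Y, o) = -3 (h(Y, o) = 0 - 3 = -3)
r = -81 (r = -9*(-1*(-7) + 2) = -9*(7 + 2) = -9*9 = -81)
r*(-(-2 + 2)*(-4) + h(5, -8)) = -81*(-(-2 + 2)*(-4) - 3) = -81*(-1*0*(-4) - 3) = -81*(0*(-4) - 3) = -81*(0 - 3) = -81*(-3) = 243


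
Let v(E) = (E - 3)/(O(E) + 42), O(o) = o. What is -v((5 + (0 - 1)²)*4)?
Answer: -7/22 ≈ -0.31818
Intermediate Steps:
v(E) = (-3 + E)/(42 + E) (v(E) = (E - 3)/(E + 42) = (-3 + E)/(42 + E))
-v((5 + (0 - 1)²)*4) = -(-3 + (5 + (0 - 1)²)*4)/(42 + (5 + (0 - 1)²)*4) = -(-3 + (5 + (-1)²)*4)/(42 + (5 + (-1)²)*4) = -(-3 + (5 + 1)*4)/(42 + (5 + 1)*4) = -(-3 + 6*4)/(42 + 6*4) = -(-3 + 24)/(42 + 24) = -21/66 = -1*7/22 = -7/22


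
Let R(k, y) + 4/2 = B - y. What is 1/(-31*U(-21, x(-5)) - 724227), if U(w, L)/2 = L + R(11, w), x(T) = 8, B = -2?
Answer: -1/725777 ≈ -1.3778e-6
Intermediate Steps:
R(k, y) = -4 - y (R(k, y) = -2 + (-2 - y) = -4 - y)
U(w, L) = -8 - 2*w + 2*L (U(w, L) = 2*(L + (-4 - w)) = 2*(-4 + L - w) = -8 - 2*w + 2*L)
1/(-31*U(-21, x(-5)) - 724227) = 1/(-31*(-8 - 2*(-21) + 2*8) - 724227) = 1/(-31*(-8 + 42 + 16) - 724227) = 1/(-31*50 - 724227) = 1/(-1550 - 724227) = 1/(-725777) = -1/725777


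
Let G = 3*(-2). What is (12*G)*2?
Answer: -144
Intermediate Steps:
G = -6
(12*G)*2 = (12*(-6))*2 = -72*2 = -144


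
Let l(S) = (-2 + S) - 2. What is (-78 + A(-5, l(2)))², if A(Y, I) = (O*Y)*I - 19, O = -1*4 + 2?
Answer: 13689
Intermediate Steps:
O = -2 (O = -4 + 2 = -2)
l(S) = -4 + S
A(Y, I) = -19 - 2*I*Y (A(Y, I) = (-2*Y)*I - 19 = -2*I*Y - 19 = -19 - 2*I*Y)
(-78 + A(-5, l(2)))² = (-78 + (-19 - 2*(-4 + 2)*(-5)))² = (-78 + (-19 - 2*(-2)*(-5)))² = (-78 + (-19 - 20))² = (-78 - 39)² = (-117)² = 13689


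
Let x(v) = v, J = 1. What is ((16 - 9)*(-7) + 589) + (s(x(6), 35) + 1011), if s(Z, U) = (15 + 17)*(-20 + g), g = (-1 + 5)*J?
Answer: 1039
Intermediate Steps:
g = 4 (g = (-1 + 5)*1 = 4*1 = 4)
s(Z, U) = -512 (s(Z, U) = (15 + 17)*(-20 + 4) = 32*(-16) = -512)
((16 - 9)*(-7) + 589) + (s(x(6), 35) + 1011) = ((16 - 9)*(-7) + 589) + (-512 + 1011) = (7*(-7) + 589) + 499 = (-49 + 589) + 499 = 540 + 499 = 1039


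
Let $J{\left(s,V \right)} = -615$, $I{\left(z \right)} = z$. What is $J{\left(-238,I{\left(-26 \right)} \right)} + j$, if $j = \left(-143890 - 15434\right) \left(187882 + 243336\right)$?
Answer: $-68703377247$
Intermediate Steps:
$j = -68703376632$ ($j = \left(-159324\right) 431218 = -68703376632$)
$J{\left(-238,I{\left(-26 \right)} \right)} + j = -615 - 68703376632 = -68703377247$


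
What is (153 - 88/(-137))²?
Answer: 443060401/18769 ≈ 23606.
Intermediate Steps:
(153 - 88/(-137))² = (153 - 88*(-1/137))² = (153 + 88/137)² = (21049/137)² = 443060401/18769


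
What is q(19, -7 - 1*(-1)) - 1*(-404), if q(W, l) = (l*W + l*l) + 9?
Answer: 335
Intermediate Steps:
q(W, l) = 9 + l² + W*l (q(W, l) = (W*l + l²) + 9 = (l² + W*l) + 9 = 9 + l² + W*l)
q(19, -7 - 1*(-1)) - 1*(-404) = (9 + (-7 - 1*(-1))² + 19*(-7 - 1*(-1))) - 1*(-404) = (9 + (-7 + 1)² + 19*(-7 + 1)) + 404 = (9 + (-6)² + 19*(-6)) + 404 = (9 + 36 - 114) + 404 = -69 + 404 = 335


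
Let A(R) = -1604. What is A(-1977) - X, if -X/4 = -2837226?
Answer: -11350508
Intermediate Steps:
X = 11348904 (X = -4*(-2837226) = 11348904)
A(-1977) - X = -1604 - 1*11348904 = -1604 - 11348904 = -11350508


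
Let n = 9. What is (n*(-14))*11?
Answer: -1386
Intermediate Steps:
(n*(-14))*11 = (9*(-14))*11 = -126*11 = -1386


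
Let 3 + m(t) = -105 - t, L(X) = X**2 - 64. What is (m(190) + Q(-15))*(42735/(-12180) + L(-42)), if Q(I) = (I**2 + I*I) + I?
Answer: 26960641/116 ≈ 2.3242e+5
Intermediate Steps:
L(X) = -64 + X**2
m(t) = -108 - t (m(t) = -3 + (-105 - t) = -108 - t)
Q(I) = I + 2*I**2 (Q(I) = (I**2 + I**2) + I = 2*I**2 + I = I + 2*I**2)
(m(190) + Q(-15))*(42735/(-12180) + L(-42)) = ((-108 - 1*190) - 15*(1 + 2*(-15)))*(42735/(-12180) + (-64 + (-42)**2)) = ((-108 - 190) - 15*(1 - 30))*(42735*(-1/12180) + (-64 + 1764)) = (-298 - 15*(-29))*(-407/116 + 1700) = (-298 + 435)*(196793/116) = 137*(196793/116) = 26960641/116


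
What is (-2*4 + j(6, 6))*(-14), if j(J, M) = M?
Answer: 28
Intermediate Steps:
(-2*4 + j(6, 6))*(-14) = (-2*4 + 6)*(-14) = (-8 + 6)*(-14) = -2*(-14) = 28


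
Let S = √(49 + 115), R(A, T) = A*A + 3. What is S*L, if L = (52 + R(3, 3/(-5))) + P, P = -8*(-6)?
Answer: 224*√41 ≈ 1434.3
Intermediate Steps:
R(A, T) = 3 + A² (R(A, T) = A² + 3 = 3 + A²)
P = 48
L = 112 (L = (52 + (3 + 3²)) + 48 = (52 + (3 + 9)) + 48 = (52 + 12) + 48 = 64 + 48 = 112)
S = 2*√41 (S = √164 = 2*√41 ≈ 12.806)
S*L = (2*√41)*112 = 224*√41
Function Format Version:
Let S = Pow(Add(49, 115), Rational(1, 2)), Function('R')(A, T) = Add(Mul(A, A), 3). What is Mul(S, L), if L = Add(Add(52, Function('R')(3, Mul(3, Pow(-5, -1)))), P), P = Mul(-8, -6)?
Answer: Mul(224, Pow(41, Rational(1, 2))) ≈ 1434.3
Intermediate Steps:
Function('R')(A, T) = Add(3, Pow(A, 2)) (Function('R')(A, T) = Add(Pow(A, 2), 3) = Add(3, Pow(A, 2)))
P = 48
L = 112 (L = Add(Add(52, Add(3, Pow(3, 2))), 48) = Add(Add(52, Add(3, 9)), 48) = Add(Add(52, 12), 48) = Add(64, 48) = 112)
S = Mul(2, Pow(41, Rational(1, 2))) (S = Pow(164, Rational(1, 2)) = Mul(2, Pow(41, Rational(1, 2))) ≈ 12.806)
Mul(S, L) = Mul(Mul(2, Pow(41, Rational(1, 2))), 112) = Mul(224, Pow(41, Rational(1, 2)))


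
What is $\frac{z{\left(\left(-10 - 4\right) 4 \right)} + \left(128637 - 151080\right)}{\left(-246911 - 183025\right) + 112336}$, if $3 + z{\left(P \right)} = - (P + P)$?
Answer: $\frac{11167}{158800} \approx 0.070321$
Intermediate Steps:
$z{\left(P \right)} = -3 - 2 P$ ($z{\left(P \right)} = -3 - \left(P + P\right) = -3 - 2 P$)
$\frac{z{\left(\left(-10 - 4\right) 4 \right)} + \left(128637 - 151080\right)}{\left(-246911 - 183025\right) + 112336} = \frac{\left(-3 - 2 \left(-10 - 4\right) 4\right) + \left(128637 - 151080\right)}{\left(-246911 - 183025\right) + 112336} = \frac{\left(-3 - 2 \left(\left(-14\right) 4\right)\right) - 22443}{-429936 + 112336} = \frac{\left(-3 - -112\right) - 22443}{-317600} = \left(\left(-3 + 112\right) - 22443\right) \left(- \frac{1}{317600}\right) = \left(109 - 22443\right) \left(- \frac{1}{317600}\right) = \left(-22334\right) \left(- \frac{1}{317600}\right) = \frac{11167}{158800}$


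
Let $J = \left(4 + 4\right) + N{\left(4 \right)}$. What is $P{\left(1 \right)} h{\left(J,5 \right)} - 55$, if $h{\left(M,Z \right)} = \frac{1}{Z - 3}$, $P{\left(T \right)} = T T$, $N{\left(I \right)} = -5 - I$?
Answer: $- \frac{109}{2} \approx -54.5$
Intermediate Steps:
$J = -1$ ($J = \left(4 + 4\right) - 9 = 8 - 9 = -1$)
$P{\left(T \right)} = T^{2}$
$h{\left(M,Z \right)} = \frac{1}{-3 + Z}$
$P{\left(1 \right)} h{\left(J,5 \right)} - 55 = \frac{1^{2}}{-3 + 5} - 55 = 1 \cdot \frac{1}{2} - 55 = \frac{1}{2} - 55 = - \frac{109}{2}$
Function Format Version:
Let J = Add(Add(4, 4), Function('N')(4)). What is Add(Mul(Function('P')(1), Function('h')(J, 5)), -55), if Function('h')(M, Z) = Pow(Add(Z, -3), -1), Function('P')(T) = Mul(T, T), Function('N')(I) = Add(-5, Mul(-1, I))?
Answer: Rational(-109, 2) ≈ -54.500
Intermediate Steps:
J = -1 (J = Add(Add(4, 4), Add(-5, Mul(-1, 4))) = Add(8, Add(-5, -4)) = Add(8, -9) = -1)
Function('P')(T) = Pow(T, 2)
Function('h')(M, Z) = Pow(Add(-3, Z), -1)
Add(Mul(Function('P')(1), Function('h')(J, 5)), -55) = Add(Mul(Pow(1, 2), Pow(Add(-3, 5), -1)), -55) = Add(Mul(1, Pow(2, -1)), -55) = Add(Mul(1, Rational(1, 2)), -55) = Add(Rational(1, 2), -55) = Rational(-109, 2)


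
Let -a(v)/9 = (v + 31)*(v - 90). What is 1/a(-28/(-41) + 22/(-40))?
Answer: 672400/16931317851 ≈ 3.9713e-5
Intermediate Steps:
a(v) = -9*(-90 + v)*(31 + v) (a(v) = -9*(v + 31)*(v - 90) = -9*(31 + v)*(-90 + v) = -9*(-90 + v)*(31 + v))
1/a(-28/(-41) + 22/(-40)) = 1/(25110 - 9*(-28/(-41) + 22/(-40))² + 531*(-28/(-41) + 22/(-40))) = 1/(25110 - 9*(-28*(-1/41) + 22*(-1/40))² + 531*(-28*(-1/41) + 22*(-1/40))) = 1/(25110 - 9*(28/41 - 11/20)² + 531*(28/41 - 11/20)) = 1/(25110 - 9*(109/820)² + 531*(109/820)) = 1/(25110 - 9*11881/672400 + 57879/820) = 1/(25110 - 106929/672400 + 57879/820) = 1/(16931317851/672400) = 672400/16931317851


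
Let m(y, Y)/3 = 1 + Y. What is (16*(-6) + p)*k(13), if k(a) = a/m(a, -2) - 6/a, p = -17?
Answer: 21131/39 ≈ 541.82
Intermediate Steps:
m(y, Y) = 3 + 3*Y (m(y, Y) = 3*(1 + Y) = 3 + 3*Y)
k(a) = -6/a - a/3 (k(a) = a/(3 + 3*(-2)) - 6/a = a/(3 - 6) - 6/a = a/(-3) - 6/a = a*(-⅓) - 6/a = -a/3 - 6/a = -6/a - a/3)
(16*(-6) + p)*k(13) = (16*(-6) - 17)*(-6/13 - ⅓*13) = (-96 - 17)*(-6*1/13 - 13/3) = -113*(-6/13 - 13/3) = -113*(-187/39) = 21131/39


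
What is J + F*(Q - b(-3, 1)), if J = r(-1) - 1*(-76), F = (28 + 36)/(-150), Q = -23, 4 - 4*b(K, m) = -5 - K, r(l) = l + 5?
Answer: 6784/75 ≈ 90.453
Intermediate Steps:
r(l) = 5 + l
b(K, m) = 9/4 + K/4 (b(K, m) = 1 - (-5 - K)/4 = 1 + (5/4 + K/4) = 9/4 + K/4)
F = -32/75 (F = 64*(-1/150) = -32/75 ≈ -0.42667)
J = 80 (J = (5 - 1) - 1*(-76) = 4 + 76 = 80)
J + F*(Q - b(-3, 1)) = 80 - 32*(-23 - (9/4 + (¼)*(-3)))/75 = 80 - 32*(-23 - (9/4 - ¾))/75 = 80 - 32*(-23 - 1*3/2)/75 = 80 - 32*(-23 - 3/2)/75 = 80 - 32/75*(-49/2) = 80 + 784/75 = 6784/75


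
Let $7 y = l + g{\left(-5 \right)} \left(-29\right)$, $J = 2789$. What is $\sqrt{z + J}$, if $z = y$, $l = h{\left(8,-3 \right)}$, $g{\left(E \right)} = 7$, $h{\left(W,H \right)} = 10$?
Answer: $\frac{\sqrt{135310}}{7} \approx 52.549$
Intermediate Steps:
$l = 10$
$y = - \frac{193}{7}$ ($y = \frac{10 + 7 \left(-29\right)}{7} = \frac{10 - 203}{7} = \frac{1}{7} \left(-193\right) = - \frac{193}{7} \approx -27.571$)
$z = - \frac{193}{7} \approx -27.571$
$\sqrt{z + J} = \sqrt{- \frac{193}{7} + 2789} = \sqrt{\frac{19330}{7}} = \frac{\sqrt{135310}}{7}$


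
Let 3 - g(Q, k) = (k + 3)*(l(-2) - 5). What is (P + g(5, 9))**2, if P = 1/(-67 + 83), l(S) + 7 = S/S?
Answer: 4669921/256 ≈ 18242.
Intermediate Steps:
l(S) = -6 (l(S) = -7 + S/S = -7 + 1 = -6)
g(Q, k) = 36 + 11*k (g(Q, k) = 3 - (k + 3)*(-6 - 5) = 3 - (3 + k)*(-11) = 3 - (-33 - 11*k) = 3 + (33 + 11*k) = 36 + 11*k)
P = 1/16 ≈ 0.062500
(P + g(5, 9))**2 = (1/16 + (36 + 11*9))**2 = (1/16 + (36 + 99))**2 = (1/16 + 135)**2 = (2161/16)**2 = 4669921/256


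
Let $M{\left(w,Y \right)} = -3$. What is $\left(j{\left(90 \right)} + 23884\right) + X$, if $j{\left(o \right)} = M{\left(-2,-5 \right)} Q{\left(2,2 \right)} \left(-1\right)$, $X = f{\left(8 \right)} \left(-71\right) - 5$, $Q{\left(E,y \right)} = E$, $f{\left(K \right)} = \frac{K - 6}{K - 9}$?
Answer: $24027$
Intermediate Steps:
$f{\left(K \right)} = \frac{-6 + K}{-9 + K}$
$X = 137$ ($X = \frac{-6 + 8}{-9 + 8} \left(-71\right) - 5 = \frac{1}{-1} \cdot 2 \left(-71\right) - 5 = \left(-1\right) 2 \left(-71\right) - 5 = \left(-2\right) \left(-71\right) - 5 = 142 - 5 = 137$)
$j{\left(o \right)} = 6$ ($j{\left(o \right)} = \left(-3\right) 2 \left(-1\right) = \left(-6\right) \left(-1\right) = 6$)
$\left(j{\left(90 \right)} + 23884\right) + X = \left(6 + 23884\right) + 137 = 23890 + 137 = 24027$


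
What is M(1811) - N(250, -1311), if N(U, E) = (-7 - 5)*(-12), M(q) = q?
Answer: 1667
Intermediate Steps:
N(U, E) = 144 (N(U, E) = -12*(-12) = 144)
M(1811) - N(250, -1311) = 1811 - 1*144 = 1811 - 144 = 1667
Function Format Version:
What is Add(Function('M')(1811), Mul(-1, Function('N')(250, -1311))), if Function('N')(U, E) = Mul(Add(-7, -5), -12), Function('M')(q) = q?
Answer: 1667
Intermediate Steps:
Function('N')(U, E) = 144 (Function('N')(U, E) = Mul(-12, -12) = 144)
Add(Function('M')(1811), Mul(-1, Function('N')(250, -1311))) = Add(1811, Mul(-1, 144)) = Add(1811, -144) = 1667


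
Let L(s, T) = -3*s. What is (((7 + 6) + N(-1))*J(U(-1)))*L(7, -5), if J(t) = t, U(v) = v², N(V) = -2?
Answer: -231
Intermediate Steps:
(((7 + 6) + N(-1))*J(U(-1)))*L(7, -5) = (((7 + 6) - 2)*(-1)²)*(-3*7) = ((13 - 2)*1)*(-21) = (11*1)*(-21) = 11*(-21) = -231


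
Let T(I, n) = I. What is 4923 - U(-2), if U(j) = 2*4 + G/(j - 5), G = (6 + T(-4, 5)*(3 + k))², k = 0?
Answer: 34441/7 ≈ 4920.1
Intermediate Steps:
G = 36 (G = (6 - 4*(3 + 0))² = (6 - 4*3)² = (6 - 12)² = (-6)² = 36)
U(j) = 8 + 36/(-5 + j) (U(j) = 2*4 + 36/(j - 5) = 8 + 36/(-5 + j))
4923 - U(-2) = 4923 - 4*(-1 + 2*(-2))/(-5 - 2) = 4923 - 4*(-1 - 4)/(-7) = 4923 - 4*(-1)*(-5)/7 = 4923 - 1*20/7 = 4923 - 20/7 = 34441/7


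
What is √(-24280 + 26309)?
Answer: √2029 ≈ 45.044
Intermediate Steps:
√(-24280 + 26309) = √2029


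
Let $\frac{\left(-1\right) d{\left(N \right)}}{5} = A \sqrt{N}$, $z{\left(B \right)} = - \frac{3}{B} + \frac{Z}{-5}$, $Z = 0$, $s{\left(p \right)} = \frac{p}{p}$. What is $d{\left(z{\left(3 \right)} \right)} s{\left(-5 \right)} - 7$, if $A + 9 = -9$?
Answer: $-7 + 90 i \approx -7.0 + 90.0 i$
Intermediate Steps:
$s{\left(p \right)} = 1$
$A = -18$ ($A = -9 - 9 = -18$)
$z{\left(B \right)} = - \frac{3}{B}$ ($z{\left(B \right)} = - \frac{3}{B} + \frac{0}{-5} = - \frac{3}{B} + 0 \left(- \frac{1}{5}\right) = - \frac{3}{B} + 0 = - \frac{3}{B}$)
$d{\left(N \right)} = 90 \sqrt{N}$ ($d{\left(N \right)} = - 5 \left(- 18 \sqrt{N}\right) = 90 \sqrt{N}$)
$d{\left(z{\left(3 \right)} \right)} s{\left(-5 \right)} - 7 = 90 \sqrt{- \frac{3}{3}} \cdot 1 - 7 = 90 \sqrt{\left(-3\right) \frac{1}{3}} \cdot 1 - 7 = 90 \sqrt{-1} \cdot 1 - 7 = 90 i 1 - 7 = 90 i - 7 = -7 + 90 i$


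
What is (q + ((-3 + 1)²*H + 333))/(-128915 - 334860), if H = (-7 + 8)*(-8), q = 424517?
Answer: -424818/463775 ≈ -0.91600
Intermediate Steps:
H = -8 (H = 1*(-8) = -8)
(q + ((-3 + 1)²*H + 333))/(-128915 - 334860) = (424517 + ((-3 + 1)²*(-8) + 333))/(-128915 - 334860) = (424517 + ((-2)²*(-8) + 333))/(-463775) = (424517 + (4*(-8) + 333))*(-1/463775) = (424517 + (-32 + 333))*(-1/463775) = (424517 + 301)*(-1/463775) = 424818*(-1/463775) = -424818/463775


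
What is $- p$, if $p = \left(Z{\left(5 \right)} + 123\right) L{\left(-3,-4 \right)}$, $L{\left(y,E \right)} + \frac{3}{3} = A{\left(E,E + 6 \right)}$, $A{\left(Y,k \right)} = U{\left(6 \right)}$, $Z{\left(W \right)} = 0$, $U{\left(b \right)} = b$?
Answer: $-615$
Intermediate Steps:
$A{\left(Y,k \right)} = 6$
$L{\left(y,E \right)} = 5$ ($L{\left(y,E \right)} = -1 + 6 = 5$)
$p = 615$ ($p = \left(0 + 123\right) 5 = 123 \cdot 5 = 615$)
$- p = \left(-1\right) 615 = -615$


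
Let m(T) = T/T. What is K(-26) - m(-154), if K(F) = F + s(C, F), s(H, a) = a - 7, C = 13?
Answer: -60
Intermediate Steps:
m(T) = 1
s(H, a) = -7 + a
K(F) = -7 + 2*F (K(F) = F + (-7 + F) = -7 + 2*F)
K(-26) - m(-154) = (-7 + 2*(-26)) - 1*1 = (-7 - 52) - 1 = -59 - 1 = -60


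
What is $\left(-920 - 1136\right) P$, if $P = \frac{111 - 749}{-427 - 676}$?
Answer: $- \frac{1311728}{1103} \approx -1189.2$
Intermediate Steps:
$P = \frac{638}{1103}$ ($P = - \frac{638}{-1103} = \left(-638\right) \left(- \frac{1}{1103}\right) = \frac{638}{1103} \approx 0.57842$)
$\left(-920 - 1136\right) P = \left(-920 - 1136\right) \frac{638}{1103} = \left(-2056\right) \frac{638}{1103} = - \frac{1311728}{1103}$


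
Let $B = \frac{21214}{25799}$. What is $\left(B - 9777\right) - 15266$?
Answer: $- \frac{646063143}{25799} \approx -25042.0$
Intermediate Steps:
$B = \frac{21214}{25799}$ ($B = 21214 \cdot \frac{1}{25799} = \frac{21214}{25799} \approx 0.82228$)
$\left(B - 9777\right) - 15266 = \left(\frac{21214}{25799} - 9777\right) - 15266 = - \frac{252215609}{25799} - 15266 = - \frac{646063143}{25799}$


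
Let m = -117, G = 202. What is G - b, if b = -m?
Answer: 85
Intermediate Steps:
b = 117 (b = -1*(-117) = 117)
G - b = 202 - 1*117 = 202 - 117 = 85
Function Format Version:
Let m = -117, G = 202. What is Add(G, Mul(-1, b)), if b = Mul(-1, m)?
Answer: 85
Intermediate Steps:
b = 117 (b = Mul(-1, -117) = 117)
Add(G, Mul(-1, b)) = Add(202, Mul(-1, 117)) = Add(202, -117) = 85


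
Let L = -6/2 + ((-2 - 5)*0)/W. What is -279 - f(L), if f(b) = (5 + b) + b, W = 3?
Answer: -278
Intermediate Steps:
L = -3 (L = -6/2 + ((-2 - 5)*0)/3 = -6*1/2 - 7*0*(1/3) = -3 + 0*(1/3) = -3 + 0 = -3)
f(b) = 5 + 2*b
-279 - f(L) = -279 - (5 + 2*(-3)) = -279 - (5 - 6) = -279 - 1*(-1) = -279 + 1 = -278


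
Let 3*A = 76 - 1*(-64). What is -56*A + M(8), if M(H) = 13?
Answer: -7801/3 ≈ -2600.3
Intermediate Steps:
A = 140/3 (A = (76 - 1*(-64))/3 = (76 + 64)/3 = (1/3)*140 = 140/3 ≈ 46.667)
-56*A + M(8) = -56*140/3 + 13 = -7840/3 + 13 = -7801/3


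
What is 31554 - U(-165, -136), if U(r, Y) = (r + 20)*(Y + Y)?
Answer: -7886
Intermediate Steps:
U(r, Y) = 2*Y*(20 + r) (U(r, Y) = (20 + r)*(2*Y) = 2*Y*(20 + r))
31554 - U(-165, -136) = 31554 - 2*(-136)*(20 - 165) = 31554 - 2*(-136)*(-145) = 31554 - 1*39440 = 31554 - 39440 = -7886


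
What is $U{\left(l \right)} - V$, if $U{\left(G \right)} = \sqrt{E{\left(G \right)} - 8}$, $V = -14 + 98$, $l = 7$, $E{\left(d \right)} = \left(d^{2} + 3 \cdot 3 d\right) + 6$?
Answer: $-84 + \sqrt{110} \approx -73.512$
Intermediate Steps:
$E{\left(d \right)} = 6 + d^{2} + 9 d$ ($E{\left(d \right)} = \left(d^{2} + 9 d\right) + 6 = 6 + d^{2} + 9 d$)
$V = 84$
$U{\left(G \right)} = \sqrt{-2 + G^{2} + 9 G}$ ($U{\left(G \right)} = \sqrt{\left(6 + G^{2} + 9 G\right) - 8} = \sqrt{-2 + G^{2} + 9 G}$)
$U{\left(l \right)} - V = \sqrt{-2 + 7^{2} + 9 \cdot 7} - 84 = \sqrt{-2 + 49 + 63} - 84 = \sqrt{110} - 84 = -84 + \sqrt{110}$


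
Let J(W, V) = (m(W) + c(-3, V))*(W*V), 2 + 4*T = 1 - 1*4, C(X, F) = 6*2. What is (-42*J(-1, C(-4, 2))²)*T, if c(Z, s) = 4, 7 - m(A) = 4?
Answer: 370440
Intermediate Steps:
m(A) = 3 (m(A) = 7 - 1*4 = 7 - 4 = 3)
C(X, F) = 12
T = -5/4 (T = -½ + (1 - 1*4)/4 = -½ + (1 - 4)/4 = -½ + (¼)*(-3) = -½ - ¾ = -5/4 ≈ -1.2500)
J(W, V) = 7*V*W (J(W, V) = (3 + 4)*(W*V) = 7*(V*W) = 7*V*W)
(-42*J(-1, C(-4, 2))²)*T = -42*(7*12*(-1))²*(-5/4) = -42*(-84)²*(-5/4) = -42*7056*(-5/4) = -296352*(-5/4) = 370440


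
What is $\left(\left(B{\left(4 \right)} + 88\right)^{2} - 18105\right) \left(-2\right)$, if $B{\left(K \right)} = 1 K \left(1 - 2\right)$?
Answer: $22098$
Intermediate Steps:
$B{\left(K \right)} = - K$ ($B{\left(K \right)} = K \left(-1\right) = - K$)
$\left(\left(B{\left(4 \right)} + 88\right)^{2} - 18105\right) \left(-2\right) = \left(\left(\left(-1\right) 4 + 88\right)^{2} - 18105\right) \left(-2\right) = \left(\left(-4 + 88\right)^{2} - 18105\right) \left(-2\right) = \left(84^{2} - 18105\right) \left(-2\right) = \left(7056 - 18105\right) \left(-2\right) = \left(-11049\right) \left(-2\right) = 22098$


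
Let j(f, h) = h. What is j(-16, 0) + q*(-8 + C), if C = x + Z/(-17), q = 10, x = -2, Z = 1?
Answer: -1710/17 ≈ -100.59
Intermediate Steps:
C = -35/17 (C = -2 + 1/(-17) = -2 + 1*(-1/17) = -2 - 1/17 = -35/17 ≈ -2.0588)
j(-16, 0) + q*(-8 + C) = 0 + 10*(-8 - 35/17) = 0 + 10*(-171/17) = 0 - 1710/17 = -1710/17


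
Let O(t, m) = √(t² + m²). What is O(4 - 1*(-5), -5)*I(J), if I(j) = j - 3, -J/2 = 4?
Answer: -11*√106 ≈ -113.25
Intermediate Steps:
J = -8 (J = -2*4 = -8)
O(t, m) = √(m² + t²)
I(j) = -3 + j
O(4 - 1*(-5), -5)*I(J) = √((-5)² + (4 - 1*(-5))²)*(-3 - 8) = √(25 + (4 + 5)²)*(-11) = √(25 + 9²)*(-11) = √(25 + 81)*(-11) = √106*(-11) = -11*√106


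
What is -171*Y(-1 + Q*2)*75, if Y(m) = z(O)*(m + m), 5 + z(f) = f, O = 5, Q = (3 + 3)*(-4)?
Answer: 0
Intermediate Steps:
Q = -24 (Q = 6*(-4) = -24)
z(f) = -5 + f
Y(m) = 0 (Y(m) = (-5 + 5)*(m + m) = 0*(2*m) = 0)
-171*Y(-1 + Q*2)*75 = -171*0*75 = 0*75 = 0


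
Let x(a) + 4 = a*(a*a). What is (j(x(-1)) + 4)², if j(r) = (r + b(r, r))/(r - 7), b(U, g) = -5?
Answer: 841/36 ≈ 23.361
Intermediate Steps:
x(a) = -4 + a³ (x(a) = -4 + a*(a*a) = -4 + a*a² = -4 + a³)
j(r) = (-5 + r)/(-7 + r) (j(r) = (r - 5)/(r - 7) = (-5 + r)/(-7 + r))
(j(x(-1)) + 4)² = ((-5 + (-4 + (-1)³))/(-7 + (-4 + (-1)³)) + 4)² = ((-5 + (-4 - 1))/(-7 + (-4 - 1)) + 4)² = ((-5 - 5)/(-7 - 5) + 4)² = (-10/(-12) + 4)² = (-1/12*(-10) + 4)² = (⅚ + 4)² = (29/6)² = 841/36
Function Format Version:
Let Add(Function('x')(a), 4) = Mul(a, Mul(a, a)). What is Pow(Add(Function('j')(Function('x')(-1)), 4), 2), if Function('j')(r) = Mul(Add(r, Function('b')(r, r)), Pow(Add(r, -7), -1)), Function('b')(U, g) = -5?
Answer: Rational(841, 36) ≈ 23.361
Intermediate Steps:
Function('x')(a) = Add(-4, Pow(a, 3)) (Function('x')(a) = Add(-4, Mul(a, Mul(a, a))) = Add(-4, Mul(a, Pow(a, 2))) = Add(-4, Pow(a, 3)))
Function('j')(r) = Mul(Pow(Add(-7, r), -1), Add(-5, r)) (Function('j')(r) = Mul(Add(r, -5), Pow(Add(r, -7), -1)) = Mul(Add(-5, r), Pow(Add(-7, r), -1)) = Mul(Pow(Add(-7, r), -1), Add(-5, r)))
Pow(Add(Function('j')(Function('x')(-1)), 4), 2) = Pow(Add(Mul(Pow(Add(-7, Add(-4, Pow(-1, 3))), -1), Add(-5, Add(-4, Pow(-1, 3)))), 4), 2) = Pow(Add(Mul(Pow(Add(-7, Add(-4, -1)), -1), Add(-5, Add(-4, -1))), 4), 2) = Pow(Add(Mul(Pow(Add(-7, -5), -1), Add(-5, -5)), 4), 2) = Pow(Add(Mul(Pow(-12, -1), -10), 4), 2) = Pow(Add(Mul(Rational(-1, 12), -10), 4), 2) = Pow(Add(Rational(5, 6), 4), 2) = Pow(Rational(29, 6), 2) = Rational(841, 36)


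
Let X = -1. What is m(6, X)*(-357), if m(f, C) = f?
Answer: -2142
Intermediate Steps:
m(6, X)*(-357) = 6*(-357) = -2142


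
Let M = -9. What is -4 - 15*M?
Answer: 131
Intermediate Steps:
-4 - 15*M = -4 - 15*(-9) = -4 + 135 = 131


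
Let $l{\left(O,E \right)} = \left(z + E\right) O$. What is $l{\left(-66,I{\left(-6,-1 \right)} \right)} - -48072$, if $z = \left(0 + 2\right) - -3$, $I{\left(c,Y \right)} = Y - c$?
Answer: $47412$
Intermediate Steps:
$z = 5$ ($z = 2 + 3 = 5$)
$l{\left(O,E \right)} = O \left(5 + E\right)$ ($l{\left(O,E \right)} = \left(5 + E\right) O = O \left(5 + E\right)$)
$l{\left(-66,I{\left(-6,-1 \right)} \right)} - -48072 = - 66 \left(5 - -5\right) - -48072 = - 66 \left(5 + \left(-1 + 6\right)\right) + 48072 = - 66 \left(5 + 5\right) + 48072 = \left(-66\right) 10 + 48072 = -660 + 48072 = 47412$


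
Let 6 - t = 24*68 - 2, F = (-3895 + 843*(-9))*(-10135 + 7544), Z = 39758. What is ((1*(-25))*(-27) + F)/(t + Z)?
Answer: 29750537/38134 ≈ 780.16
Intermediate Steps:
F = 29749862 (F = (-3895 - 7587)*(-2591) = -11482*(-2591) = 29749862)
t = -1624 (t = 6 - (24*68 - 2) = 6 - (1632 - 2) = 6 - 1*1630 = 6 - 1630 = -1624)
((1*(-25))*(-27) + F)/(t + Z) = ((1*(-25))*(-27) + 29749862)/(-1624 + 39758) = (-25*(-27) + 29749862)/38134 = (675 + 29749862)*(1/38134) = 29750537*(1/38134) = 29750537/38134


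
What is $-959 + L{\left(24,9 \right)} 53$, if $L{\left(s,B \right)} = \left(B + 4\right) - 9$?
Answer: $-747$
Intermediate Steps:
$L{\left(s,B \right)} = -5 + B$ ($L{\left(s,B \right)} = \left(4 + B\right) - 9 = -5 + B$)
$-959 + L{\left(24,9 \right)} 53 = -959 + \left(-5 + 9\right) 53 = -959 + 4 \cdot 53 = -959 + 212 = -747$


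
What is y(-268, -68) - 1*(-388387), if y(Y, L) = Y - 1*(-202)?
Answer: 388321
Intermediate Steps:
y(Y, L) = 202 + Y (y(Y, L) = Y + 202 = 202 + Y)
y(-268, -68) - 1*(-388387) = (202 - 268) - 1*(-388387) = -66 + 388387 = 388321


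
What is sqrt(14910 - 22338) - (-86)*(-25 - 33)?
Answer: -4988 + 2*I*sqrt(1857) ≈ -4988.0 + 86.186*I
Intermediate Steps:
sqrt(14910 - 22338) - (-86)*(-25 - 33) = sqrt(-7428) - (-86)*(-58) = 2*I*sqrt(1857) - 1*4988 = 2*I*sqrt(1857) - 4988 = -4988 + 2*I*sqrt(1857)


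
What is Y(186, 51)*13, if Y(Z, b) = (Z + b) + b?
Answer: 3744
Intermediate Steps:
Y(Z, b) = Z + 2*b
Y(186, 51)*13 = (186 + 2*51)*13 = (186 + 102)*13 = 288*13 = 3744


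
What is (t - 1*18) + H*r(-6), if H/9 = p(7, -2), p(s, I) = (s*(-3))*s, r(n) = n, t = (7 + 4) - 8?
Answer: 7923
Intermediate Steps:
t = 3 (t = 11 - 8 = 3)
p(s, I) = -3*s**2 (p(s, I) = (-3*s)*s = -3*s**2)
H = -1323 (H = 9*(-3*7**2) = 9*(-3*49) = 9*(-147) = -1323)
(t - 1*18) + H*r(-6) = (3 - 1*18) - 1323*(-6) = (3 - 18) + 7938 = -15 + 7938 = 7923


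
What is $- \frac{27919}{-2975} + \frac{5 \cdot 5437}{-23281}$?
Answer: $\frac{569106864}{69260975} \approx 8.2168$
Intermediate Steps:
$- \frac{27919}{-2975} + \frac{5 \cdot 5437}{-23281} = \left(-27919\right) \left(- \frac{1}{2975}\right) + 27185 \left(- \frac{1}{23281}\right) = \frac{27919}{2975} - \frac{27185}{23281} = \frac{569106864}{69260975}$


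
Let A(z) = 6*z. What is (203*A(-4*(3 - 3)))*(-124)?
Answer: 0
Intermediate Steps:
(203*A(-4*(3 - 3)))*(-124) = (203*(6*(-4*(3 - 3))))*(-124) = (203*(6*(-4*0)))*(-124) = (203*(6*0))*(-124) = (203*0)*(-124) = 0*(-124) = 0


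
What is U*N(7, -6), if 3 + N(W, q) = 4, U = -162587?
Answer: -162587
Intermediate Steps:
N(W, q) = 1 (N(W, q) = -3 + 4 = 1)
U*N(7, -6) = -162587*1 = -162587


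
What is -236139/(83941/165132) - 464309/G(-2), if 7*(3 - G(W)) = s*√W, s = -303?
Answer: (-1074110356404*√2 + 99245285881*I)/(22893*(-7*I + 101*√2)) ≈ -4.6491e+5 + 7566.7*I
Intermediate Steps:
G(W) = 3 + 303*√W/7 (G(W) = 3 - (-303)*√W/7 = 3 + 303*√W/7)
-236139/(83941/165132) - 464309/G(-2) = -236139/(83941/165132) - 464309/(3 + 303*√(-2)/7) = -236139/(83941*(1/165132)) - 464309/(3 + 303*(I*√2)/7) = -236139/7631/15012 - 464309/(3 + 303*I*√2/7) = -236139*15012/7631 - 464309/(3 + 303*I*√2/7) = -3544918668/7631 - 464309/(3 + 303*I*√2/7)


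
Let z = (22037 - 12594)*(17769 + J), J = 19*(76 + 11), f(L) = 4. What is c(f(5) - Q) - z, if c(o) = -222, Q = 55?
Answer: -183402168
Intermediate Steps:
J = 1653 (J = 19*87 = 1653)
z = 183401946 (z = (22037 - 12594)*(17769 + 1653) = 9443*19422 = 183401946)
c(f(5) - Q) - z = -222 - 1*183401946 = -222 - 183401946 = -183402168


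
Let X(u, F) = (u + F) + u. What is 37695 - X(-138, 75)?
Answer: 37896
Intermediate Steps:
X(u, F) = F + 2*u (X(u, F) = (F + u) + u = F + 2*u)
37695 - X(-138, 75) = 37695 - (75 + 2*(-138)) = 37695 - (75 - 276) = 37695 - 1*(-201) = 37695 + 201 = 37896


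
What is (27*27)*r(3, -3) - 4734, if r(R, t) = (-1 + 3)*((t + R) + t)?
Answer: -9108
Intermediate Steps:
r(R, t) = 2*R + 4*t (r(R, t) = 2*((R + t) + t) = 2*(R + 2*t) = 2*R + 4*t)
(27*27)*r(3, -3) - 4734 = (27*27)*(2*3 + 4*(-3)) - 4734 = 729*(6 - 12) - 4734 = 729*(-6) - 4734 = -4374 - 4734 = -9108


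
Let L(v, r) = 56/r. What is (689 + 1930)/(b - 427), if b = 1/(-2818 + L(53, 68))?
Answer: -125429148/20449901 ≈ -6.1335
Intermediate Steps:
b = -17/47892 (b = 1/(-2818 + 56/68) = 1/(-2818 + 56*(1/68)) = 1/(-2818 + 14/17) = 1/(-47892/17) = -17/47892 ≈ -0.00035497)
(689 + 1930)/(b - 427) = (689 + 1930)/(-17/47892 - 427) = 2619/(-20449901/47892) = 2619*(-47892/20449901) = -125429148/20449901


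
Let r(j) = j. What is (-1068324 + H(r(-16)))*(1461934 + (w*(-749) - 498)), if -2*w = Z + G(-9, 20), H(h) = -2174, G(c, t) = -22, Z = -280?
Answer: -1443392061826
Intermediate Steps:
w = 151 (w = -(-280 - 22)/2 = -1/2*(-302) = 151)
(-1068324 + H(r(-16)))*(1461934 + (w*(-749) - 498)) = (-1068324 - 2174)*(1461934 + (151*(-749) - 498)) = -1070498*(1461934 + (-113099 - 498)) = -1070498*(1461934 - 113597) = -1070498*1348337 = -1443392061826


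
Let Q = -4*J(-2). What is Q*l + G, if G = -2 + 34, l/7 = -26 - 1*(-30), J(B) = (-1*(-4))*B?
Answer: 928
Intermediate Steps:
J(B) = 4*B
l = 28 (l = 7*(-26 - 1*(-30)) = 7*(-26 + 30) = 7*4 = 28)
Q = 32 (Q = -16*(-2) = -4*(-8) = 32)
G = 32
Q*l + G = 32*28 + 32 = 896 + 32 = 928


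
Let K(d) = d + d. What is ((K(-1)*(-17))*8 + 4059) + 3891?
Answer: 8222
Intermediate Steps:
K(d) = 2*d
((K(-1)*(-17))*8 + 4059) + 3891 = (((2*(-1))*(-17))*8 + 4059) + 3891 = (-2*(-17)*8 + 4059) + 3891 = (34*8 + 4059) + 3891 = (272 + 4059) + 3891 = 4331 + 3891 = 8222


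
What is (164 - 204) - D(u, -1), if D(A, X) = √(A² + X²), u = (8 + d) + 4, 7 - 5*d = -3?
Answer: -40 - √197 ≈ -54.036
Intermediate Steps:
d = 2 (d = 7/5 - ⅕*(-3) = 7/5 + ⅗ = 2)
u = 14 (u = (8 + 2) + 4 = 10 + 4 = 14)
(164 - 204) - D(u, -1) = (164 - 204) - √(14² + (-1)²) = -40 - √(196 + 1) = -40 - √197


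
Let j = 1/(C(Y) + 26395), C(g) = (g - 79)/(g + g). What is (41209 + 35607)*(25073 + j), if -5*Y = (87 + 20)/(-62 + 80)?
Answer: 10893011541131920/5655747 ≈ 1.9260e+9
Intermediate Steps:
Y = -107/90 (Y = -(87 + 20)/(5*(-62 + 80)) = -107/(5*18) = -1/5*107/18 = -107/90 ≈ -1.1889)
C(g) = (-79 + g)/(2*g) (C(g) = (-79 + g)/((2*g)) = (-79 + g)*(1/(2*g)) = (-79 + g)/(2*g))
j = 214/5655747 (j = 1/((-79 - 107/90)/(2*(-107/90)) + 26395) = 1/((1/2)*(-90/107)*(-7217/90) + 26395) = 1/(7217/214 + 26395) = 1/(5655747/214) = 214/5655747 ≈ 3.7838e-5)
(41209 + 35607)*(25073 + j) = (41209 + 35607)*(25073 + 214/5655747) = 76816*(141806544745/5655747) = 10893011541131920/5655747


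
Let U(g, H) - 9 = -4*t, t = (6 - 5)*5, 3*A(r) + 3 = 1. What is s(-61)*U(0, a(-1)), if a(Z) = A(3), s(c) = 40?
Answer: -440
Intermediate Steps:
A(r) = -⅔ (A(r) = -1 + (⅓)*1 = -1 + ⅓ = -⅔)
t = 5 (t = 1*5 = 5)
a(Z) = -⅔
U(g, H) = -11 (U(g, H) = 9 - 4*5 = 9 - 20 = -11)
s(-61)*U(0, a(-1)) = 40*(-11) = -440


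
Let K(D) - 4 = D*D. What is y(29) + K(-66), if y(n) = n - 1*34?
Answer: 4355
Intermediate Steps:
y(n) = -34 + n (y(n) = n - 34 = -34 + n)
K(D) = 4 + D² (K(D) = 4 + D*D = 4 + D²)
y(29) + K(-66) = (-34 + 29) + (4 + (-66)²) = -5 + (4 + 4356) = -5 + 4360 = 4355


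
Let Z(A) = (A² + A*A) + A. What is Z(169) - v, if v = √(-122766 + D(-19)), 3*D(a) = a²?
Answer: 57291 - I*√1103811/3 ≈ 57291.0 - 350.21*I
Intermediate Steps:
D(a) = a²/3
v = I*√1103811/3 (v = √(-122766 + (⅓)*(-19)²) = √(-122766 + (⅓)*361) = √(-122766 + 361/3) = √(-367937/3) = I*√1103811/3 ≈ 350.21*I)
Z(A) = A + 2*A² (Z(A) = (A² + A²) + A = 2*A² + A = A + 2*A²)
Z(169) - v = 169*(1 + 2*169) - I*√1103811/3 = 169*(1 + 338) - I*√1103811/3 = 169*339 - I*√1103811/3 = 57291 - I*√1103811/3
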